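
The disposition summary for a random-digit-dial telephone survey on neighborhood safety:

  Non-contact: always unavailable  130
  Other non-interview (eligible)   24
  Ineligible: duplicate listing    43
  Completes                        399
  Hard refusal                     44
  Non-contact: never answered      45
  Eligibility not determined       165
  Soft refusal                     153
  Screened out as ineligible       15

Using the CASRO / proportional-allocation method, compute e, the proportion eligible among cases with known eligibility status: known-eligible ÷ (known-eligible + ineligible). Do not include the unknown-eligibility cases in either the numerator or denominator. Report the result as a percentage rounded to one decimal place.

Declined to participate = 44 + 153 = 197
No contact after all attempts = 45 + 130 = 175
Out of scope = 15 + 43 = 58
Eligible (known): 399 + 197 + 175 + 24 = 795
e = 795 / (795 + 58) = 795 / 853 = 0.9320

93.2%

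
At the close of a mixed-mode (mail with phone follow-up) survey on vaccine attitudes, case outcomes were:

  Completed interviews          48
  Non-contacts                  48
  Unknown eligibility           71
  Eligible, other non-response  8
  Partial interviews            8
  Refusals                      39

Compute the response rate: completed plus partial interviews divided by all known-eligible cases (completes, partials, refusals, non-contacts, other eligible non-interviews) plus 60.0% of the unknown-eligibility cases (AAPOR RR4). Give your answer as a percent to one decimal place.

28.9%

Num: 48 + 8 = 56
Determined eligible: 48 + 8 + 39 + 48 + 8 = 151
Eligible share of unknowns: 0.6000 × 71 = 42.60
Base: 151 + 42.60 = 193.60
RR4 = 56 / 193.60 = 0.2893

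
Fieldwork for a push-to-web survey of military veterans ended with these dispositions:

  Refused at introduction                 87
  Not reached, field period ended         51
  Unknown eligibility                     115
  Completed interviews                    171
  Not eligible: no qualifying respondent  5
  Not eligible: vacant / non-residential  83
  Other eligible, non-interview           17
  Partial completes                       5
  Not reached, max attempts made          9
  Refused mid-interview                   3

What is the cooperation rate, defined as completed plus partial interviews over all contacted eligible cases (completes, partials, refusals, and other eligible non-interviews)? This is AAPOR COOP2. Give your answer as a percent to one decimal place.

62.2%

Refusals = 87 + 3 = 90
Never reached = 51 + 9 = 60
Ineligible = 5 + 83 = 88
Num → 171 + 5 = 176
Base → 171 + 5 + 90 + 17 = 283
COOP2 = 176 / 283 = 0.6219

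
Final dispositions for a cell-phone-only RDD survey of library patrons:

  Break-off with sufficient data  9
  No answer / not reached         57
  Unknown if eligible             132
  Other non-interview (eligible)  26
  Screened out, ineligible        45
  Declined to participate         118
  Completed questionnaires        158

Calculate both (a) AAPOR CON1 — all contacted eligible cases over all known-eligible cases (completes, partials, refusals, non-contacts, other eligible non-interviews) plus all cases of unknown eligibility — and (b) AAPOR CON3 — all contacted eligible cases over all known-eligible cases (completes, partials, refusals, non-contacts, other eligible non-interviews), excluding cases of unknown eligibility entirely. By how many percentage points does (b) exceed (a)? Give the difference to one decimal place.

Numerator → 158 + 9 + 118 + 26 = 311
Denom → 158 + 9 + 118 + 57 + 26 + 132 = 500
CON1 = 311 / 500 = 0.6220
Denom → 158 + 9 + 118 + 57 + 26 = 368
CON3 = 311 / 368 = 0.8451
Difference = 84.51 − 62.20 = 22.31 percentage points

22.3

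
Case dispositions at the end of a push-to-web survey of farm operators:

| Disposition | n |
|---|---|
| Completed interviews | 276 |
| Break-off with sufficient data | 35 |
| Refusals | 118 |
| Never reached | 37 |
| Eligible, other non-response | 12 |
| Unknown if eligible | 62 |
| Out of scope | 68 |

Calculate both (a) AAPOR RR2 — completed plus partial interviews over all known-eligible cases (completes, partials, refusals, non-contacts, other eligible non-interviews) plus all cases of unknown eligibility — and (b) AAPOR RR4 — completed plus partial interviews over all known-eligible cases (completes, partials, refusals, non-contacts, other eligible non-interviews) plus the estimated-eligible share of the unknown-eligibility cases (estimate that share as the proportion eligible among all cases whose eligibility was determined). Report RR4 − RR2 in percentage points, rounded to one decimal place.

Top = 276 + 35 = 311
Denominator = 276 + 35 + 118 + 37 + 12 + 62 = 540
RR2 = 311 / 540 = 0.5759
Known eligible = 276 + 35 + 118 + 37 + 12 = 478
e = 478 / (478 + 68) = 478 / 546 = 0.8755
Eligible share of unknowns = 0.8755 × 62 = 54.28
Denominator = 478 + 54.28 = 532.28
RR4 = 311 / 532.28 = 0.5843
Difference = 58.43 − 57.59 = 0.84 percentage points

0.8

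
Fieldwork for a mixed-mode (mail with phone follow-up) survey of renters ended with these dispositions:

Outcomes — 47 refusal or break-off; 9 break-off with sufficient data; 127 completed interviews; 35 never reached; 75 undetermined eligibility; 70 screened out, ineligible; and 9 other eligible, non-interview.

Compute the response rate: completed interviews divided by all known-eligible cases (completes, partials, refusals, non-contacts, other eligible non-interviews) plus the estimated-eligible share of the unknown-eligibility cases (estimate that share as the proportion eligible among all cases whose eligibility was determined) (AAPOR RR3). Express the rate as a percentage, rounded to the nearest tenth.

Numerator: 127
Eligible (known): 127 + 9 + 47 + 35 + 9 = 227
e = 227 / (227 + 70) = 227 / 297 = 0.7643
Eligible share of unknowns: 0.7643 × 75 = 57.32
Denominator: 227 + 57.32 = 284.32
RR3 = 127 / 284.32 = 0.4467

44.7%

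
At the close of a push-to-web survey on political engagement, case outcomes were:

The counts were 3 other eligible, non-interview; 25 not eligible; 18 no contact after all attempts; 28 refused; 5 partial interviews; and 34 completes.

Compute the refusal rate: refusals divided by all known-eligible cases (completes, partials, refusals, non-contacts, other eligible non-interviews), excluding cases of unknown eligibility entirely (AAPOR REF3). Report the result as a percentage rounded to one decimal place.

Numerator → 28
Denom → 34 + 5 + 28 + 18 + 3 = 88
REF3 = 28 / 88 = 0.3182

31.8%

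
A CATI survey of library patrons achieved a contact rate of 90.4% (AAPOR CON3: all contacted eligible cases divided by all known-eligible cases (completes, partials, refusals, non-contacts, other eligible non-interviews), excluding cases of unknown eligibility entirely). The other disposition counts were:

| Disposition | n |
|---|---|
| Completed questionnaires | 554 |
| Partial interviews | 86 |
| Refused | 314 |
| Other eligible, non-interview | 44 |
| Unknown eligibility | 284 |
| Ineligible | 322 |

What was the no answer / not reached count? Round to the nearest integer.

Top = 554 + 86 + 314 + 44 = 998
CON3 = 998 / D = 0.904
D = 998 / 0.904 = 1104.0
Rest of base = 998
no answer / not reached = 1104.0 − 998 ≈ 106

106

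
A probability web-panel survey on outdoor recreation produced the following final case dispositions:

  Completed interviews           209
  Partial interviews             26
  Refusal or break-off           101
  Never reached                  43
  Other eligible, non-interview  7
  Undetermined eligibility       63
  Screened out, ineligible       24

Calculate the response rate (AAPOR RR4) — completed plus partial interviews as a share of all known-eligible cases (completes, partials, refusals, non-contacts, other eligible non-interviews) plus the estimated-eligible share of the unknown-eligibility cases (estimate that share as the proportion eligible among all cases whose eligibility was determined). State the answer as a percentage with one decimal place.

Numerator → 209 + 26 = 235
Known eligible → 209 + 26 + 101 + 43 + 7 = 386
e = 386 / (386 + 24) = 386 / 410 = 0.9415
Eligible share of unknowns → 0.9415 × 63 = 59.31
Base → 386 + 59.31 = 445.31
RR4 = 235 / 445.31 = 0.5277

52.8%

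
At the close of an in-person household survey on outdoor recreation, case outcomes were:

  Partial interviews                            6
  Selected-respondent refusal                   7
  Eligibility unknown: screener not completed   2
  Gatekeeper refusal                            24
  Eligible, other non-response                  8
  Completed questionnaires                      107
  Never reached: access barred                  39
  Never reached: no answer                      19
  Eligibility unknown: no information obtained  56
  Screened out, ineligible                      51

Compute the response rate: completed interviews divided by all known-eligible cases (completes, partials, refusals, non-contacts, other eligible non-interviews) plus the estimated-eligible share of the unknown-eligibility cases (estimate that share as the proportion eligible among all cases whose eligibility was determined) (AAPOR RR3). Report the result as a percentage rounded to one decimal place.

Refused = 24 + 7 = 31
Never reached = 19 + 39 = 58
Undetermined eligibility = 2 + 56 = 58
Numerator = 107
Determined eligible = 107 + 6 + 31 + 58 + 8 = 210
e = 210 / (210 + 51) = 210 / 261 = 0.8046
e × U = 0.8046 × 58 = 46.67
Denom = 210 + 46.67 = 256.67
RR3 = 107 / 256.67 = 0.4169

41.7%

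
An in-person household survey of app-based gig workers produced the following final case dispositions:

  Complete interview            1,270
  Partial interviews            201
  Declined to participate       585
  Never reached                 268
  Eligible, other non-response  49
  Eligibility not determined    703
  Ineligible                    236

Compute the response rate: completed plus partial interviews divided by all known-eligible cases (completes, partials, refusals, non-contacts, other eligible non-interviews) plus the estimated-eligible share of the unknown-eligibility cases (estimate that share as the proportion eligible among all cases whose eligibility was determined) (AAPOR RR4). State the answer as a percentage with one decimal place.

48.8%

Top = 1270 + 201 = 1471
Known eligible = 1270 + 201 + 585 + 268 + 49 = 2373
e = 2373 / (2373 + 236) = 2373 / 2609 = 0.9095
Eligible share of unknowns = 0.9095 × 703 = 639.38
Base = 2373 + 639.38 = 3012.38
RR4 = 1471 / 3012.38 = 0.4883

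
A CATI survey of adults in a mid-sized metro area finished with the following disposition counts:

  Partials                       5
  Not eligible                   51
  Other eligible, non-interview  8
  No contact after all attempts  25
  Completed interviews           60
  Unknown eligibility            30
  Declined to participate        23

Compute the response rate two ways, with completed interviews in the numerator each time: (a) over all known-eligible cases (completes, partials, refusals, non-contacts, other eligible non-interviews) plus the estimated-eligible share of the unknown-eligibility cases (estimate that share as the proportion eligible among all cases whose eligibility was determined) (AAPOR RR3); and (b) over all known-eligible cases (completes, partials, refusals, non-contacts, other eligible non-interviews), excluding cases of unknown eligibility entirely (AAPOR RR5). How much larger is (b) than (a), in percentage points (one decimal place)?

7.4

Numerator: 60
Eligible (known): 60 + 5 + 23 + 25 + 8 = 121
e = 121 / (121 + 51) = 121 / 172 = 0.7035
Eligible share of unknowns: 0.7035 × 30 = 21.11
Base: 121 + 21.11 = 142.11
RR3 = 60 / 142.11 = 0.4222
Base: 60 + 5 + 23 + 25 + 8 = 121
RR5 = 60 / 121 = 0.4959
Difference = 49.59 − 42.22 = 7.37 percentage points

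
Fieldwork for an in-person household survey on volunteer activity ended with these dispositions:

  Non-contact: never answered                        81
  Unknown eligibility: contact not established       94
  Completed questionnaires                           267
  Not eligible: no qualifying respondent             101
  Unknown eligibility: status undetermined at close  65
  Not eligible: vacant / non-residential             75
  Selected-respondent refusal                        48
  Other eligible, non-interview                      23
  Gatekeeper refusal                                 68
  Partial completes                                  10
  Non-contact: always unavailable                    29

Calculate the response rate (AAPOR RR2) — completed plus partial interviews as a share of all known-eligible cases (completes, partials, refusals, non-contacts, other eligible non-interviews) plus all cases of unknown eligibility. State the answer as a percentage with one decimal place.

40.4%

Declined to participate = 68 + 48 = 116
Never reached = 81 + 29 = 110
Unknown if eligible = 94 + 65 = 159
Screened out, ineligible = 101 + 75 = 176
Num: 267 + 10 = 277
Denom: 267 + 10 + 116 + 110 + 23 + 159 = 685
RR2 = 277 / 685 = 0.4044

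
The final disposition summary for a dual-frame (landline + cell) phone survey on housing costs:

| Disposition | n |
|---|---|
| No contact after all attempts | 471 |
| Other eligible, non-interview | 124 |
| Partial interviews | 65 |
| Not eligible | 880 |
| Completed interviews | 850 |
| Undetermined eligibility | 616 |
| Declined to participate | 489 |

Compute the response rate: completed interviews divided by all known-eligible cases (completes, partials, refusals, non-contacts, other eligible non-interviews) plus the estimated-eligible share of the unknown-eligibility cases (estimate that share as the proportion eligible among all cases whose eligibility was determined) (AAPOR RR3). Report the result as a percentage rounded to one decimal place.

35.0%

Numerator: 850
Eligible (known): 850 + 65 + 489 + 471 + 124 = 1999
e = 1999 / (1999 + 880) = 1999 / 2879 = 0.6943
e × U: 0.6943 × 616 = 427.69
Denom: 1999 + 427.69 = 2426.69
RR3 = 850 / 2426.69 = 0.3503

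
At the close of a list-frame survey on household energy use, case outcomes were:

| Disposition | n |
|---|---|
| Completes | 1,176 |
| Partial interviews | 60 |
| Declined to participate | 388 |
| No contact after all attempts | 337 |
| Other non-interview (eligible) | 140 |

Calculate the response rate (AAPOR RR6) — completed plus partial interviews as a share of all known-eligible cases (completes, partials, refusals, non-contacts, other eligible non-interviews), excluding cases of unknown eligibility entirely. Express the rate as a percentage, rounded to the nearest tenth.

Numerator → 1176 + 60 = 1236
Base → 1176 + 60 + 388 + 337 + 140 = 2101
RR6 = 1236 / 2101 = 0.5883

58.8%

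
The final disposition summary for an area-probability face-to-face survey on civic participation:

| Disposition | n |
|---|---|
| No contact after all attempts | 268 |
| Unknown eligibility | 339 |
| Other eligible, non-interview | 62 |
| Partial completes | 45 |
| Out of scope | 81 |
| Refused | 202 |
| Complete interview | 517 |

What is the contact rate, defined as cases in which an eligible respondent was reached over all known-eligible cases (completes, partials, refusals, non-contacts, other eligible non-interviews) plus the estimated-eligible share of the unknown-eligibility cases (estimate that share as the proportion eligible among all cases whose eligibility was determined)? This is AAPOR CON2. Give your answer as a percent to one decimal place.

Top: 517 + 45 + 202 + 62 = 826
Known eligible: 517 + 45 + 202 + 268 + 62 = 1094
e = 1094 / (1094 + 81) = 1094 / 1175 = 0.9311
Estimated eligible among unknowns: 0.9311 × 339 = 315.64
Denominator: 1094 + 315.64 = 1409.64
CON2 = 826 / 1409.64 = 0.5860

58.6%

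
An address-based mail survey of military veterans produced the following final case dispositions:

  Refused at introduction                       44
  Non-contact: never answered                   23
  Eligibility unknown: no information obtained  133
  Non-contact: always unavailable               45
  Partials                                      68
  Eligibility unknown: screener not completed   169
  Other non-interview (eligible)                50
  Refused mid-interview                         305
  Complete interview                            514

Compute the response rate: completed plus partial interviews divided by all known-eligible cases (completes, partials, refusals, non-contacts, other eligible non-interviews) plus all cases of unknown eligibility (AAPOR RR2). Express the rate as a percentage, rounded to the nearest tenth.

43.1%

Refusals = 44 + 305 = 349
No answer / not reached = 23 + 45 = 68
Eligibility not determined = 169 + 133 = 302
Num = 514 + 68 = 582
Denom = 514 + 68 + 349 + 68 + 50 + 302 = 1351
RR2 = 582 / 1351 = 0.4308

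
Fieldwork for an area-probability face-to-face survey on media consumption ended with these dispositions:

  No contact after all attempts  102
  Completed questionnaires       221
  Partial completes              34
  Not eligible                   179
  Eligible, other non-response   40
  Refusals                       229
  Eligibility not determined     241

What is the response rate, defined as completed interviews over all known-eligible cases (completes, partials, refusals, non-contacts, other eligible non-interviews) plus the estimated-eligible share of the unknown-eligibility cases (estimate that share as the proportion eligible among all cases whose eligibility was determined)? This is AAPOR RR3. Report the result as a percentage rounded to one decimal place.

27.2%

Top: 221
Eligible (known): 221 + 34 + 229 + 102 + 40 = 626
e = 626 / (626 + 179) = 626 / 805 = 0.7776
e × U: 0.7776 × 241 = 187.40
Denom: 626 + 187.40 = 813.40
RR3 = 221 / 813.40 = 0.2717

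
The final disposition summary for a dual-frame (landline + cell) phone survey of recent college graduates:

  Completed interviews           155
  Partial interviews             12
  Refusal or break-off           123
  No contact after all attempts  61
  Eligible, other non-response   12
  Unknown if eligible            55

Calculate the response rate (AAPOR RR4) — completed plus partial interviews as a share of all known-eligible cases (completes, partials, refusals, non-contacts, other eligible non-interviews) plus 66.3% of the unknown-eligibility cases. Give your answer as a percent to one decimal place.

Top → 155 + 12 = 167
Determined eligible → 155 + 12 + 123 + 61 + 12 = 363
Eligible share of unknowns → 0.6630 × 55 = 36.47
Denom → 363 + 36.47 = 399.47
RR4 = 167 / 399.47 = 0.4181

41.8%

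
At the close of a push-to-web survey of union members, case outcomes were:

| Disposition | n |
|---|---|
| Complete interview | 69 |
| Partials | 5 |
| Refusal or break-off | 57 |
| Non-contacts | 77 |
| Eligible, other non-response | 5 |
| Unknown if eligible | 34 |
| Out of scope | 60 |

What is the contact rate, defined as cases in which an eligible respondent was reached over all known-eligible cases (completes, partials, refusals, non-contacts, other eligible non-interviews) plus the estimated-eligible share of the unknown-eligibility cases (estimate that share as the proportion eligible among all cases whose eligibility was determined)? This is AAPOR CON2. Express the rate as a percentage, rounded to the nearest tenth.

Numerator: 69 + 5 + 57 + 5 = 136
Determined eligible: 69 + 5 + 57 + 77 + 5 = 213
e = 213 / (213 + 60) = 213 / 273 = 0.7802
Estimated eligible among unknowns: 0.7802 × 34 = 26.53
Denom: 213 + 26.53 = 239.53
CON2 = 136 / 239.53 = 0.5678

56.8%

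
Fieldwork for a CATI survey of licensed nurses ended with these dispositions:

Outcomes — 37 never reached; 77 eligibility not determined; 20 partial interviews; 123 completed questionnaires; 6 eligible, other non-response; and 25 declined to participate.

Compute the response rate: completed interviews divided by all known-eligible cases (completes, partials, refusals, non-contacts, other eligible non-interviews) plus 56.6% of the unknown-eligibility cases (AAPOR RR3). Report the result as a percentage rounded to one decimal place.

Num = 123
Determined eligible = 123 + 20 + 25 + 37 + 6 = 211
Eligible share of unknowns = 0.5660 × 77 = 43.58
Denominator = 211 + 43.58 = 254.58
RR3 = 123 / 254.58 = 0.4831

48.3%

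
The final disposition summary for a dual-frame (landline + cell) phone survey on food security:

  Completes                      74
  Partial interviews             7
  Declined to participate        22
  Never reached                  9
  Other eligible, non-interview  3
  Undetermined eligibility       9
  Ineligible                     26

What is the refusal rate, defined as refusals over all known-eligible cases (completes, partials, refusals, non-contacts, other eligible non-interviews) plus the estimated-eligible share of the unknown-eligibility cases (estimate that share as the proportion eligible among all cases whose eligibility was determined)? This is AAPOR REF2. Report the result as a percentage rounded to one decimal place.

18.0%

Num = 22
Determined eligible = 74 + 7 + 22 + 9 + 3 = 115
e = 115 / (115 + 26) = 115 / 141 = 0.8156
Eligible share of unknowns = 0.8156 × 9 = 7.34
Denom = 115 + 7.34 = 122.34
REF2 = 22 / 122.34 = 0.1798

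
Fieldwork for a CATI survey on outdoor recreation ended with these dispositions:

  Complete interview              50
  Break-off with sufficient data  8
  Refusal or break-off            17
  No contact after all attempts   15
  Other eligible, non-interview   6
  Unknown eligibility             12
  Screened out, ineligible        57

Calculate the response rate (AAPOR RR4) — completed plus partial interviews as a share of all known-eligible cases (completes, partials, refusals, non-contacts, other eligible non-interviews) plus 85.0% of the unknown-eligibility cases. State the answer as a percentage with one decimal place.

Top: 50 + 8 = 58
Known eligible: 50 + 8 + 17 + 15 + 6 = 96
Estimated eligible among unknowns: 0.8500 × 12 = 10.20
Denom: 96 + 10.20 = 106.20
RR4 = 58 / 106.20 = 0.5461

54.6%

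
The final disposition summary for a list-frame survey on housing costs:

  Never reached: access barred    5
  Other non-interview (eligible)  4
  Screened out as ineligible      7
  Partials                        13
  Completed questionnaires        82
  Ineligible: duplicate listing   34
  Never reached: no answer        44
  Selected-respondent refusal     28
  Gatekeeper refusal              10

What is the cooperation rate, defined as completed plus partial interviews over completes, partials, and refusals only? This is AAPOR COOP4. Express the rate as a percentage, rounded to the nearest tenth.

71.4%

Refusals = 10 + 28 = 38
Never reached = 44 + 5 = 49
Out of scope = 7 + 34 = 41
Num: 82 + 13 = 95
Denominator: 82 + 13 + 38 = 133
COOP4 = 95 / 133 = 0.7143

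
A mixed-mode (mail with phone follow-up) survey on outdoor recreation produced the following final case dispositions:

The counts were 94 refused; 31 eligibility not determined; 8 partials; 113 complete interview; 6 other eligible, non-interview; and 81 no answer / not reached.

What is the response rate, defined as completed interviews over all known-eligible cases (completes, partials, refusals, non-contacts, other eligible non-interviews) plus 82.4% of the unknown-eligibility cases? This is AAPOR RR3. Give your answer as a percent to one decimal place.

Top: 113
Determined eligible: 113 + 8 + 94 + 81 + 6 = 302
Eligible share of unknowns: 0.8240 × 31 = 25.54
Denom: 302 + 25.54 = 327.54
RR3 = 113 / 327.54 = 0.3450

34.5%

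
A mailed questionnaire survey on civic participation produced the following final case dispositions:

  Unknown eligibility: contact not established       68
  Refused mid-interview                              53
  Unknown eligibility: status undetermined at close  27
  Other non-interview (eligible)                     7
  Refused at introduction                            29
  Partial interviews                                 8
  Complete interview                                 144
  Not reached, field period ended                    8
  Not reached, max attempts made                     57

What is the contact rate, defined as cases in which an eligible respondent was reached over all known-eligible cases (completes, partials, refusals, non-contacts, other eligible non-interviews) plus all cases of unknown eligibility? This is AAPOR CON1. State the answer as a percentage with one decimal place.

Refused = 29 + 53 = 82
Non-contacts = 8 + 57 = 65
Undetermined eligibility = 68 + 27 = 95
Numerator → 144 + 8 + 82 + 7 = 241
Denom → 144 + 8 + 82 + 65 + 7 + 95 = 401
CON1 = 241 / 401 = 0.6010

60.1%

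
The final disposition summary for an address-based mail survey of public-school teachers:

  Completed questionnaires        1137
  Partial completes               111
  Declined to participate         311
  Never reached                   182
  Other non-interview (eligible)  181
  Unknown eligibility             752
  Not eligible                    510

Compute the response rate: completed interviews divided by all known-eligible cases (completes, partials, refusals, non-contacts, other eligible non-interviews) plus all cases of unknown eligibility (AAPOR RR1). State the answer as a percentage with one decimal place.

Top = 1137
Base = 1137 + 111 + 311 + 182 + 181 + 752 = 2674
RR1 = 1137 / 2674 = 0.4252

42.5%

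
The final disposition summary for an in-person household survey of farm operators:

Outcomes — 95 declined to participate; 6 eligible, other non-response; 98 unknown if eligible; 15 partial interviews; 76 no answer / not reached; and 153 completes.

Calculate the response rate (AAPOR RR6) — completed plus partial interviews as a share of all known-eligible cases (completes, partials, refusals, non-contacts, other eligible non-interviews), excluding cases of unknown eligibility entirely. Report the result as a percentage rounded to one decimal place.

48.7%

Numerator: 153 + 15 = 168
Denom: 153 + 15 + 95 + 76 + 6 = 345
RR6 = 168 / 345 = 0.4870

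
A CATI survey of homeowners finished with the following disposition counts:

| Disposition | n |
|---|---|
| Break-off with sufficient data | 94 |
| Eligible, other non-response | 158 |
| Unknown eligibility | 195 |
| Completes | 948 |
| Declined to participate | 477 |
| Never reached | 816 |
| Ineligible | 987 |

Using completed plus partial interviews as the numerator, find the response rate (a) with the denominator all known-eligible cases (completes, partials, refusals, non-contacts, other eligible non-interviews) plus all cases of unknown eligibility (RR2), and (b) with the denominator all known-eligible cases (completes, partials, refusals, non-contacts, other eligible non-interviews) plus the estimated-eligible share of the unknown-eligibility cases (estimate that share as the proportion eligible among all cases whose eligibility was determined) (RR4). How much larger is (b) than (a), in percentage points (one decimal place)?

0.8

Numerator: 948 + 94 = 1042
Denom: 948 + 94 + 477 + 816 + 158 + 195 = 2688
RR2 = 1042 / 2688 = 0.3876
Determined eligible: 948 + 94 + 477 + 816 + 158 = 2493
e = 2493 / (2493 + 987) = 2493 / 3480 = 0.7164
Eligible share of unknowns: 0.7164 × 195 = 139.70
Denom: 2493 + 139.70 = 2632.70
RR4 = 1042 / 2632.70 = 0.3958
Difference = 39.58 − 38.76 = 0.82 percentage points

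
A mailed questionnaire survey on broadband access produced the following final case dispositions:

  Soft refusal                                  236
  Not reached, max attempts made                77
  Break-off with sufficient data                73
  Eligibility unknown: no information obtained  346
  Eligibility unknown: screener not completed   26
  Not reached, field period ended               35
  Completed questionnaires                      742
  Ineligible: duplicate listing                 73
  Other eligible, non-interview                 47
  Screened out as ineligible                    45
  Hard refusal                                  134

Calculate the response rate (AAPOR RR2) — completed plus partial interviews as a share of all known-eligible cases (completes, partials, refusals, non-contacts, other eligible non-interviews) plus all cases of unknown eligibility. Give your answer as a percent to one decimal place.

47.5%

Refusal or break-off = 134 + 236 = 370
Never reached = 35 + 77 = 112
Unknown if eligible = 26 + 346 = 372
Ineligible = 45 + 73 = 118
Numerator = 742 + 73 = 815
Base = 742 + 73 + 370 + 112 + 47 + 372 = 1716
RR2 = 815 / 1716 = 0.4749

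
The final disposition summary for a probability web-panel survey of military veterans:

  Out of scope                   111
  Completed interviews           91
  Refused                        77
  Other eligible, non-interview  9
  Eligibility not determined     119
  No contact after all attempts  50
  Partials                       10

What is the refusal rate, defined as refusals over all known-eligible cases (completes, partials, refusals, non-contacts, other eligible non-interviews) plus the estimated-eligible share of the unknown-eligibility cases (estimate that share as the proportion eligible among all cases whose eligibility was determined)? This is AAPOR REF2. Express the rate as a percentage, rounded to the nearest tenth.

Num: 77
Known eligible: 91 + 10 + 77 + 50 + 9 = 237
e = 237 / (237 + 111) = 237 / 348 = 0.6810
e × U: 0.6810 × 119 = 81.04
Base: 237 + 81.04 = 318.04
REF2 = 77 / 318.04 = 0.2421

24.2%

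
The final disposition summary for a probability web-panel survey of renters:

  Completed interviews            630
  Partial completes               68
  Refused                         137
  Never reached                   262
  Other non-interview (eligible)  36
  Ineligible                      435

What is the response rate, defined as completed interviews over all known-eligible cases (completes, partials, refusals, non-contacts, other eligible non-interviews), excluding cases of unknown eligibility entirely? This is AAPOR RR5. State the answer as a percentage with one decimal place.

55.6%

Top → 630
Denom → 630 + 68 + 137 + 262 + 36 = 1133
RR5 = 630 / 1133 = 0.5560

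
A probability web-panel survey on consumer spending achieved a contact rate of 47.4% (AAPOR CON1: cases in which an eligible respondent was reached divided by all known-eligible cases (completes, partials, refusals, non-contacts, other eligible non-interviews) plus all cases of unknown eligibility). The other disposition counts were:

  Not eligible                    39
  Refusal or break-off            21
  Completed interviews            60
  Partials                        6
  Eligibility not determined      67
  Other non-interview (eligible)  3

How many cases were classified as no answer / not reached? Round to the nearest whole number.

33

Top = 60 + 6 + 21 + 3 = 90
CON1 = 90 / D = 0.474
D = 90 / 0.474 = 189.9
Remaining denominator categories sum to 157
no answer / not reached = 189.9 − 157 ≈ 33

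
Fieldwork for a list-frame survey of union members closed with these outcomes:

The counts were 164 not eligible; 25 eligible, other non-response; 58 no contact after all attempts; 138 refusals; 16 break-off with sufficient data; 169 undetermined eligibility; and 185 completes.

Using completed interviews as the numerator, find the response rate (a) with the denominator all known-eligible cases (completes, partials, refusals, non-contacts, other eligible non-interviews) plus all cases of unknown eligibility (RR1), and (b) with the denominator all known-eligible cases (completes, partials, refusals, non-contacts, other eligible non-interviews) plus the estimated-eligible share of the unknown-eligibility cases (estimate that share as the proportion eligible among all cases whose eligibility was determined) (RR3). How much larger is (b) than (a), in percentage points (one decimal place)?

2.7

Num → 185
Denom → 185 + 16 + 138 + 58 + 25 + 169 = 591
RR1 = 185 / 591 = 0.3130
Determined eligible → 185 + 16 + 138 + 58 + 25 = 422
e = 422 / (422 + 164) = 422 / 586 = 0.7201
Estimated eligible among unknowns → 0.7201 × 169 = 121.70
Denom → 422 + 121.70 = 543.70
RR3 = 185 / 543.70 = 0.3403
Difference = 34.03 − 31.30 = 2.73 percentage points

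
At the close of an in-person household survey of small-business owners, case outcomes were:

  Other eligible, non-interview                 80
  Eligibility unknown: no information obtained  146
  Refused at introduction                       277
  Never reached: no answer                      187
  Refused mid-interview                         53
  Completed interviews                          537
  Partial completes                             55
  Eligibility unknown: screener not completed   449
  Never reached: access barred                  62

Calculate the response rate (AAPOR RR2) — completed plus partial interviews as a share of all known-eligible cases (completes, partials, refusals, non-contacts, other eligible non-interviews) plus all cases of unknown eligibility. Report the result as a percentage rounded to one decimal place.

32.1%

Refused = 277 + 53 = 330
Non-contacts = 187 + 62 = 249
Unknown if eligible = 449 + 146 = 595
Num → 537 + 55 = 592
Denom → 537 + 55 + 330 + 249 + 80 + 595 = 1846
RR2 = 592 / 1846 = 0.3207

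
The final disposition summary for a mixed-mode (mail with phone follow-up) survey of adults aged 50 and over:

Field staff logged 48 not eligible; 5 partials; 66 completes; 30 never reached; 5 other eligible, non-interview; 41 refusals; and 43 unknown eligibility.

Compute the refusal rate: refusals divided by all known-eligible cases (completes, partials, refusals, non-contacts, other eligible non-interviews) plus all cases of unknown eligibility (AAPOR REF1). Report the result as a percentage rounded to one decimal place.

21.6%

Top → 41
Base → 66 + 5 + 41 + 30 + 5 + 43 = 190
REF1 = 41 / 190 = 0.2158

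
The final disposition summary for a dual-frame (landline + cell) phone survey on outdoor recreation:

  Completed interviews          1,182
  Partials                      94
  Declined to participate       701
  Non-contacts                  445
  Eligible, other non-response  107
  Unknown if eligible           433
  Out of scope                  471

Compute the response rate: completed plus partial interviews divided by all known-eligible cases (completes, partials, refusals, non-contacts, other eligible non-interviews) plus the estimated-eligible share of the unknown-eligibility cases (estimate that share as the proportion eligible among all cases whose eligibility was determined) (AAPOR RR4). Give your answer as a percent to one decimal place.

Num: 1182 + 94 = 1276
Known eligible: 1182 + 94 + 701 + 445 + 107 = 2529
e = 2529 / (2529 + 471) = 2529 / 3000 = 0.8430
Estimated eligible among unknowns: 0.8430 × 433 = 365.02
Denom: 2529 + 365.02 = 2894.02
RR4 = 1276 / 2894.02 = 0.4409

44.1%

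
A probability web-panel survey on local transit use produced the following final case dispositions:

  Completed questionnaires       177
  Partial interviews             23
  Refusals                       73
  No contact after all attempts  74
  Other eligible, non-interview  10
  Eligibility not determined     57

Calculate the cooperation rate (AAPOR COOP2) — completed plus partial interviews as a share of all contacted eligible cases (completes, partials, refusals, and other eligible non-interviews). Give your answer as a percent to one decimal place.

70.7%

Numerator → 177 + 23 = 200
Denom → 177 + 23 + 73 + 10 = 283
COOP2 = 200 / 283 = 0.7067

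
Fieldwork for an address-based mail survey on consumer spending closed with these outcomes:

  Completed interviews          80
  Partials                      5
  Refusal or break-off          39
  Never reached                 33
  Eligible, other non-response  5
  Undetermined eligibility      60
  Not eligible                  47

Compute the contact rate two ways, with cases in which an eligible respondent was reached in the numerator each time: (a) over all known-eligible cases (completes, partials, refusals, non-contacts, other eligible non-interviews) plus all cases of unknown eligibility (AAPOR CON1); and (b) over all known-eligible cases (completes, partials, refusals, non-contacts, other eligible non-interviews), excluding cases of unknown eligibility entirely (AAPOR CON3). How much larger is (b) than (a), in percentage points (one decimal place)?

Top: 80 + 5 + 39 + 5 = 129
Denom: 80 + 5 + 39 + 33 + 5 + 60 = 222
CON1 = 129 / 222 = 0.5811
Denom: 80 + 5 + 39 + 33 + 5 = 162
CON3 = 129 / 162 = 0.7963
Difference = 79.63 − 58.11 = 21.52 percentage points

21.5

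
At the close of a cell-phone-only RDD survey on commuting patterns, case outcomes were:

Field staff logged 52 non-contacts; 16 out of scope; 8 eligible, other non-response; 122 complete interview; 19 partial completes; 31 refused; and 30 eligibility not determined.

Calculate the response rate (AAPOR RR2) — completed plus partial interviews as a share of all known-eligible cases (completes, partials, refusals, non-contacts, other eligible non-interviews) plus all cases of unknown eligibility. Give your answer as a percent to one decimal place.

Num → 122 + 19 = 141
Denom → 122 + 19 + 31 + 52 + 8 + 30 = 262
RR2 = 141 / 262 = 0.5382

53.8%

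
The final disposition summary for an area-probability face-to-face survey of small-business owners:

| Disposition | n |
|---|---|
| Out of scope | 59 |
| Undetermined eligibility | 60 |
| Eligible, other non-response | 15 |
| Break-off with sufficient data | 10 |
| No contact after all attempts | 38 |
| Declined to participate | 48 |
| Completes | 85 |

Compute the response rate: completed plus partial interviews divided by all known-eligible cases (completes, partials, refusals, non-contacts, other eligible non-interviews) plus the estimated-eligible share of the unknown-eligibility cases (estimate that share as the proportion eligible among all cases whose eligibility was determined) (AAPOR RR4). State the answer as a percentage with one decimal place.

39.2%

Numerator = 85 + 10 = 95
Known eligible = 85 + 10 + 48 + 38 + 15 = 196
e = 196 / (196 + 59) = 196 / 255 = 0.7686
Estimated eligible among unknowns = 0.7686 × 60 = 46.12
Denom = 196 + 46.12 = 242.12
RR4 = 95 / 242.12 = 0.3924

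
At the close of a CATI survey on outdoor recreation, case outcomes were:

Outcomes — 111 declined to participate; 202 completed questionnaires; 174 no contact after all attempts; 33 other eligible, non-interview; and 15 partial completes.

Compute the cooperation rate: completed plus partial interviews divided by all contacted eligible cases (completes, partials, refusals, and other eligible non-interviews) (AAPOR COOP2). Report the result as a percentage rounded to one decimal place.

60.1%

Top → 202 + 15 = 217
Denom → 202 + 15 + 111 + 33 = 361
COOP2 = 217 / 361 = 0.6011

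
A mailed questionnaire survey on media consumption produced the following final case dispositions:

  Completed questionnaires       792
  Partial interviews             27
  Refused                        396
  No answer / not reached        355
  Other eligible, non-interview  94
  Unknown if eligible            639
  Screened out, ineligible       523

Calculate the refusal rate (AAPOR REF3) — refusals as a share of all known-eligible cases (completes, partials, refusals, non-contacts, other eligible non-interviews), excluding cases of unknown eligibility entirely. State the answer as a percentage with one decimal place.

23.8%

Numerator → 396
Denom → 792 + 27 + 396 + 355 + 94 = 1664
REF3 = 396 / 1664 = 0.2380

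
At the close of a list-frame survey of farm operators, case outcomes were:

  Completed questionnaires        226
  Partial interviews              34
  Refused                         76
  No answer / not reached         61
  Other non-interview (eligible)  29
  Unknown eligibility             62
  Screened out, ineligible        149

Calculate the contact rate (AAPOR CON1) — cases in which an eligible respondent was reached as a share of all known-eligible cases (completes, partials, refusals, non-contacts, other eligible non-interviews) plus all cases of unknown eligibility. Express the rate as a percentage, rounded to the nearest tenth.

74.8%

Numerator = 226 + 34 + 76 + 29 = 365
Denominator = 226 + 34 + 76 + 61 + 29 + 62 = 488
CON1 = 365 / 488 = 0.7480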